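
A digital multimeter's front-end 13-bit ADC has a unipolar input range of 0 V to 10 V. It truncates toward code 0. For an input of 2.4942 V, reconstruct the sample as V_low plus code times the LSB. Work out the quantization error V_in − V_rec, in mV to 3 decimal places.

LSB = 10/2^13 = 1.221 mV.
(V_in − V_low)/LSB = (2.4942 − 0)/0.0012207 = 2043.2486 → code 2043 (floor).
Reconstructed: 2.4938965 V.
Error = 2.4942 − 2.4938965 = 0.000303516 V = 0.304 mV.

0.304 mV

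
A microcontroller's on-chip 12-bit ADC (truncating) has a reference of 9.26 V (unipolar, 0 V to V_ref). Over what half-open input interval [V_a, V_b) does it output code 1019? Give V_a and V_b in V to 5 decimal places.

[2.30370 V, 2.30596 V)

LSB = 9.26/2^12 = 2.261 mV.
V_a = V_low + 1019·LSB = 2.3037 V; V_b = V_low + 1020·LSB = 2.30596 V.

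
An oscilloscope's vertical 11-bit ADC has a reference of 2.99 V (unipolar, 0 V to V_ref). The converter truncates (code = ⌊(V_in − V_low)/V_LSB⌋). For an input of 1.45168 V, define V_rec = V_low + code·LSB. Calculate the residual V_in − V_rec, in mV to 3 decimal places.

LSB = 2.99/2^11 = 1.460 mV.
(V_in − V_low)/LSB = (1.45168 − 0)/0.00145996 = 994.3280 → code 994 (floor).
Code 994 maps back to 0 + 994×0.00145996 V = 1.4512012 V.
Error = 1.45168 − 1.4512012 = 0.000478828 V = 0.479 mV.

0.479 mV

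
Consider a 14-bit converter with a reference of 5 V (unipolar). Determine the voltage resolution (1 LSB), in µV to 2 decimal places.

305.18 µV

Full-scale span = 5 V.
LSB = 5 / 2^14 = 5 / 16384 = 0.000305176 V = 305.18 µV.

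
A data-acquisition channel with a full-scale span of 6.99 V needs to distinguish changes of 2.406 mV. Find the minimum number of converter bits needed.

Number of steps required ≥ 6.99 V / 2.406 mV = 2905.24.
Need 2^N ≥ 2905.24; 2^11 = 2048, 2^12 = 4096.
Minimum N = 12.

12 bits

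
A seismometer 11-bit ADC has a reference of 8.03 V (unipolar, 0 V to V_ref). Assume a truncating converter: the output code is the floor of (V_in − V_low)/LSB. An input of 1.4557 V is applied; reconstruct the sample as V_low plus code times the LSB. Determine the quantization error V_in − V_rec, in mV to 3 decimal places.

LSB = 8.03/2^11 = 3.921 mV.
(V_in − V_low)/LSB = (1.4557 − 0)/0.0039209 = 371.2669 → code 371 (floor).
Reconstructed: 1.4546533 V.
Difference: 0.00104668 V → 1.047 mV.

1.047 mV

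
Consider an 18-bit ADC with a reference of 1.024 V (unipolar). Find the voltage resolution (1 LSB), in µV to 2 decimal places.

Full-scale span = 1.024 V.
LSB = 1.024 / 2^18 = 1.024 / 262144 = 3.90625e-06 V = 3.91 µV.

3.91 µV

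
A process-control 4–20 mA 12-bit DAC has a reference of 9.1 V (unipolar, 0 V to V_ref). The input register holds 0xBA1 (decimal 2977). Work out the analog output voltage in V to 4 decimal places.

6.6139 V

LSB = 9.1 V / 2^12 = 2.222 mV.
Code 0xBA1 = 2977 decimal.
V_out = 0 + 2977 × 0.00222168 V = 6.61394 V.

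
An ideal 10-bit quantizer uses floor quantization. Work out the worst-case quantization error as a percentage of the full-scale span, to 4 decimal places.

Truncating → worst-case error = 1 LSB = V_FS/2^10, so 100/1024 = 0.0976562 % of full scale.

0.0977 %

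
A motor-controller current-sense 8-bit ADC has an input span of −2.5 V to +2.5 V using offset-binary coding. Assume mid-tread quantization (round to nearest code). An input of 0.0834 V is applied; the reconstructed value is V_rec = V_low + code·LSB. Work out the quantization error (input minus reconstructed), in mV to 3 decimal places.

One LSB is 5 V / 256 = 19.531 mV.
Scaled input = 132.2701 LSBs, so code = 132.
Reconstructed: 0.078125 V.
Error = 0.0834 − 0.078125 = 0.005275 V = 5.275 mV.

5.275 mV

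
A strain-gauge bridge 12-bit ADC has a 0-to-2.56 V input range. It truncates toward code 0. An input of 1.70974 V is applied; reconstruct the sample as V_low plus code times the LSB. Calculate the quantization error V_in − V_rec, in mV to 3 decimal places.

0.365 mV

Step size: 2.56 V ÷ 2^12 = 0.625 mV.
(V_in − V_low)/LSB = (1.70974 − 0)/0.000625 = 2735.5840 → code 2735 (floor).
V_rec = 0 + 2735·0.000625 = 1.709375 V.
Error = 1.70974 − 1.709375 = 0.000365 V = 0.365 mV.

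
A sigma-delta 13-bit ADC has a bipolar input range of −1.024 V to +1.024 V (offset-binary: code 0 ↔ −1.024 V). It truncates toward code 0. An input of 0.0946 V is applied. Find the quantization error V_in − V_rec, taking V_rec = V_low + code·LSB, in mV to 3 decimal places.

Step size: 2.048 V ÷ 2^13 = 250.00 µV.
Scaled input = 4474.4000 LSBs, so code = 4474.
V_rec = (−1.024) + 4474·0.00025 = 0.0945 V.
Difference: 0.0001 V → 0.100 mV.

0.100 mV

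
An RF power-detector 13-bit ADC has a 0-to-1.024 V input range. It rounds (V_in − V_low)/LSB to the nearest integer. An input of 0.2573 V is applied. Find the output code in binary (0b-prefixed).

code 0b100000001010 (decimal 2058)

LSB = 1.024 V / 8192 = 125.00 µV.
(0.2573 − 0) / 0.000125 = 2058.400 LSBs.
Round → code 2058.
In binary (0b-prefixed): 0b100000001010.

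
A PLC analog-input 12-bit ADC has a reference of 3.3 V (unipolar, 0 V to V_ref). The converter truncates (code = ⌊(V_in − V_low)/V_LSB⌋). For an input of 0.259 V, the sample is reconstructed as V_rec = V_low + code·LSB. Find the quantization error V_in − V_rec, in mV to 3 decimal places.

LSB = 3.3/2^12 = 0.806 mV.
(V_in − V_low)/LSB = (0.259 − 0)/0.000805664 = 321.4739 → code 321 (floor).
Reconstructed: 0.25861816 V.
Error = 0.259 − 0.25861816 = 0.000381836 V = 0.382 mV.

0.382 mV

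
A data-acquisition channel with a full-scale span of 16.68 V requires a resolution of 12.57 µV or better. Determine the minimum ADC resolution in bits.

21 bits

Number of steps required ≥ 16.68 V / 12.57 µV = 1326968.97.
Need 2^N ≥ 1326968.97; 2^20 = 1048576, 2^21 = 2097152.
Minimum N = 21.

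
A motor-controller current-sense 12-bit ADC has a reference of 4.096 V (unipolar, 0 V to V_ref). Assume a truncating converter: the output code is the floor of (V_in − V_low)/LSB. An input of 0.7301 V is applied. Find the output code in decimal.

code 730

With 4096 levels over 4.096 V, one step is 1.000 mV.
(0.7301 − 0) / 0.001 = 730.100 LSBs.
⌊·⌋(730.100) = 730.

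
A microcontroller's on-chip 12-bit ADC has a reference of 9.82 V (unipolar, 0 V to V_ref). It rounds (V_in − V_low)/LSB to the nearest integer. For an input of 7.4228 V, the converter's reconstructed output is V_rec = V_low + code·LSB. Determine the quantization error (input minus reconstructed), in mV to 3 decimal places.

0.261 mV

LSB = 9.82/2^12 = 2.397 mV.
(7.4228 − 0)/0.00239746 = 3096.1088; round gives code 3096.
Reconstructed: 7.4225391 V.
Difference: 0.000260937 V → 0.261 mV.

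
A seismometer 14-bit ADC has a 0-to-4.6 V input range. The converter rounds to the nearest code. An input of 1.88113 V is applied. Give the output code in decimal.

Full-scale span = 4.6 V; LSB = 4.6/2^14 = 280.76 µV.
Input sits at 6700.094 steps above V_low.
So the output code is 6700.

code 6700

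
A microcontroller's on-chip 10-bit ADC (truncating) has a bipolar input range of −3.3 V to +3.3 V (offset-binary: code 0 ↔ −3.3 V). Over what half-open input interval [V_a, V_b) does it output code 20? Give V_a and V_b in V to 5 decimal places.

LSB = 6.6/2^10 = 6.445 mV.
V_a = V_low + 20·LSB = -3.17109 V; V_b = V_low + 21·LSB = -3.16465 V.

[-3.17109 V, -3.16465 V)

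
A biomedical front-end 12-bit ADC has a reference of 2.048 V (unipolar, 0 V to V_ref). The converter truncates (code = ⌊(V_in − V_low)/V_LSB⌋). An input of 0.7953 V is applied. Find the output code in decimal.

With 4096 levels over 2.048 V, one step is 0.500 mV.
(0.7953 − 0) / 0.0005 = 1590.600 LSBs.
⌊·⌋(1590.600) = 1590.

code 1590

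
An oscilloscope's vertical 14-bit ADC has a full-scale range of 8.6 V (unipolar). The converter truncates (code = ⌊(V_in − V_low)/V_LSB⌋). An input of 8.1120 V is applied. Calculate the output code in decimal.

code 15454

LSB = 8.6 V / 16384 = 0.525 mV.
Input sits at 15454.303 steps above V_low.
Floor → code 15454.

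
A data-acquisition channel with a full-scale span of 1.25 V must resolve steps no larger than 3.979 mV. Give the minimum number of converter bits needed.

Number of steps required ≥ 1.25 V / 3.979 mV = 314.15.
Need 2^N ≥ 314.15; 2^8 = 256, 2^9 = 512.
Minimum N = 9.

9 bits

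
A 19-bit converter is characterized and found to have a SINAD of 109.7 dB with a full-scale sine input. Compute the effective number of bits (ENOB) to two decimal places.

ENOB = (SINAD − 1.76) / 6.02 = (109.7 − 1.76)/6.02 = 17.930.

17.93 bits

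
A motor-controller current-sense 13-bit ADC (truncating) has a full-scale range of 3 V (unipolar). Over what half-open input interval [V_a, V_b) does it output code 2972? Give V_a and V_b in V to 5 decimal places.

[1.08838 V, 1.08875 V)

LSB = 3/2^13 = 366.21 µV.
V_a = V_low + 2972·LSB = 1.08838 V; V_b = V_low + 2973·LSB = 1.08875 V.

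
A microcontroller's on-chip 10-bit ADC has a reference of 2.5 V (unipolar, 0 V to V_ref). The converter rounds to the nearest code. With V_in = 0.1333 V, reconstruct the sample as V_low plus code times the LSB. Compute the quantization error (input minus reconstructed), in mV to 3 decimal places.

One LSB is 2.5 V / 1024 = 2.441 mV.
Scaled input = 54.5997 LSBs, so code = 55.
V_rec = 0 + 55·0.00244141 = 0.13427734 V.
V_in − V_rec = -0.000977344 V = -0.977 mV.

-0.977 mV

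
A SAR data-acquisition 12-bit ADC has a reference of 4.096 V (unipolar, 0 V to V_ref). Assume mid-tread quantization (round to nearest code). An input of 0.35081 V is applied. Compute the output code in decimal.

code 351

LSB = 4.096 V / 4096 = 1.000 mV.
(0.35081 − 0) / 0.001 = 350.810 LSBs.
round(350.810) = 351.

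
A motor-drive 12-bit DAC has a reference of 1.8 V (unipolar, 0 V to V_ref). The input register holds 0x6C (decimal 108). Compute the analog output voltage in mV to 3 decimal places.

47.461 mV

LSB = 1.8 V / 2^12 = 439.45 µV.
Code 0x6C = 108 decimal.
V_out = 0 + 108 × 0.000439453 V = 0.0474609 V.
= 47.461 mV.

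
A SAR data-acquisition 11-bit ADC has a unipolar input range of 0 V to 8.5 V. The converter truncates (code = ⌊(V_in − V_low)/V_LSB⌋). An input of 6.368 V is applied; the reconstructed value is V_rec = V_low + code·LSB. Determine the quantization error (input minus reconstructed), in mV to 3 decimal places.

1.301 mV

One LSB is 8.5 V / 2048 = 4.150 mV.
(6.368 − 0)/0.00415039 = 1534.3134; ⌊·⌋ gives code 1534.
V_rec = 0 + 1534·0.00415039 = 6.3666992 V.
Error = 6.368 − 6.3666992 = 0.00130078 V = 1.301 mV.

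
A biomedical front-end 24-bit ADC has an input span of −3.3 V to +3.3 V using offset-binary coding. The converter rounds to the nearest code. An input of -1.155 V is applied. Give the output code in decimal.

code 5452595

LSB = 6.6 V / 16777216 = 0.39 µV.
(V_in − V_low)/LSB = (-1.155 − (−3.3)) / 3.93391e-07 = 5452595.200.
Round → code 5452595.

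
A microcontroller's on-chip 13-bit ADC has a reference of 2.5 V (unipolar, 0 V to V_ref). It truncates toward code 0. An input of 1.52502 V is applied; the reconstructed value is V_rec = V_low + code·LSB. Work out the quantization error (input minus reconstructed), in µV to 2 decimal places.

LSB = 2.5/2^13 = 305.18 µV.
Scaled input = 4997.1855 LSBs, so code = 4997.
Code 4997 maps back to 0 + 4997×0.000305176 V = 1.5249634 V.
Difference: 5.66211e-05 V → 56.62 µV.

56.62 µV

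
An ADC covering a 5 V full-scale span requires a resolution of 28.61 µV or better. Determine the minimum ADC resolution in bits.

18 bits

Number of steps required ≥ 5 V / 28.61 µV = 174764.07.
Need 2^N ≥ 174764.07; 2^17 = 131072, 2^18 = 262144.
Minimum N = 18.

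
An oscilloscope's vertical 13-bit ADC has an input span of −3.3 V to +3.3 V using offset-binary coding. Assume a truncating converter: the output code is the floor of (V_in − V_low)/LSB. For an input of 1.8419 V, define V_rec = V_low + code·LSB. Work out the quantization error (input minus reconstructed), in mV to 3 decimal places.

0.152 mV

LSB = 6.6/2^13 = 0.806 mV.
(V_in − V_low)/LSB = (1.8419 − (−3.3))/0.000805664 = 6382.1886 → code 6382 (floor).
V_rec = (−3.3) + 6382·0.000805664 = 1.841748 V.
Error = 1.8419 − 1.841748 = 0.000151953 V = 0.152 mV.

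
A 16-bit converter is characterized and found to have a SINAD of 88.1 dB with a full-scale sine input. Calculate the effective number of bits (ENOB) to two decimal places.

ENOB = (SINAD − 1.76) / 6.02 = (88.1 − 1.76)/6.02 = 14.342.

14.34 bits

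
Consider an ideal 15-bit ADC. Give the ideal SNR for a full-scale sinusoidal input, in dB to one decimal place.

92.1 dB

SNR ≈ 6.02·N + 1.76 dB = 6.02·15 + 1.76 = 92.06 dB.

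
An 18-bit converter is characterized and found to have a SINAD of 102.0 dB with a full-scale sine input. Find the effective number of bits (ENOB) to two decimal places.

16.65 bits

ENOB = (SINAD − 1.76) / 6.02 = (102.0 − 1.76)/6.02 = 16.651.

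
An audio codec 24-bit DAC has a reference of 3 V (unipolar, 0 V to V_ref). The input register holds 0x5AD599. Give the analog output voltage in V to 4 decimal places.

LSB = 3 V / 2^24 = 0.18 µV.
Code 0x5AD599 = 5952921 decimal.
V_out = 0 + 5952921 × 1.78814e-07 V = 1.06447 V.

1.0645 V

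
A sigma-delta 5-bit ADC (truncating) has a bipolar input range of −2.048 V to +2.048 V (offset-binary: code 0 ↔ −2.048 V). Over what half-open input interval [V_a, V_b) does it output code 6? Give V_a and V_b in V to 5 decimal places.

LSB = 4.096/2^5 = 128.000 mV.
V_a = V_low + 6·LSB = -1.28 V; V_b = V_low + 7·LSB = -1.152 V.

[-1.28000 V, -1.15200 V)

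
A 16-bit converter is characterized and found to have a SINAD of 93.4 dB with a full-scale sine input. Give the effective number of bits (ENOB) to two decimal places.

ENOB = (SINAD − 1.76) / 6.02 = (93.4 − 1.76)/6.02 = 15.223.

15.22 bits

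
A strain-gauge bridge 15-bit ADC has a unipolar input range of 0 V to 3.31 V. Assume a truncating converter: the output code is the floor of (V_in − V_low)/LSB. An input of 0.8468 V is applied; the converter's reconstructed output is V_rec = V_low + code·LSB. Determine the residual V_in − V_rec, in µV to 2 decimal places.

6.48 µV

LSB = 3.31/2^15 = 101.01 µV.
(V_in − V_low)/LSB = (0.8468 − 0)/0.000101013 = 8383.0642 → code 8383 (floor).
V_rec = 0 + 8383·0.000101013 = 0.84679352 V.
Error = 0.8468 − 0.84679352 = 6.48193e-06 V = 6.48 µV.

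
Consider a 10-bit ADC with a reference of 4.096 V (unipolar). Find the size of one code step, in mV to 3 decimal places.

4.000 mV

Full-scale span = 4.096 V.
LSB = 4.096 / 2^10 = 4.096 / 1024 = 0.004 V = 4.000 mV.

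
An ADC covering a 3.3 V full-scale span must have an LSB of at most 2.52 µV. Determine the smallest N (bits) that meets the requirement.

Number of steps required ≥ 3.3 V / 2.52 µV = 1309523.81.
Need 2^N ≥ 1309523.81; 2^20 = 1048576, 2^21 = 2097152.
Minimum N = 21.

21 bits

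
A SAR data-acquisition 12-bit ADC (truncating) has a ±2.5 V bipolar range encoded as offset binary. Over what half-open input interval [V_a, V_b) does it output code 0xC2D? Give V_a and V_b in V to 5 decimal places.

[1.30493 V, 1.30615 V)

LSB = 5/2^12 = 1.221 mV.
Code 0xC2D = 3117 decimal.
V_a = V_low + 3117·LSB = 1.30493 V; V_b = V_low + 3118·LSB = 1.30615 V.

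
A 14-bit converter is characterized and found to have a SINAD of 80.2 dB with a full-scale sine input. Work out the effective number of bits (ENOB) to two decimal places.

13.03 bits

ENOB = (SINAD − 1.76) / 6.02 = (80.2 − 1.76)/6.02 = 13.030.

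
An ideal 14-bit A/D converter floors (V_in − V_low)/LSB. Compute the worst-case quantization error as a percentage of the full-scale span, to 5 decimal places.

0.00610 %

Truncating → worst-case error = 1 LSB = V_FS/2^14, so 100/16384 = 0.00610352 % of full scale.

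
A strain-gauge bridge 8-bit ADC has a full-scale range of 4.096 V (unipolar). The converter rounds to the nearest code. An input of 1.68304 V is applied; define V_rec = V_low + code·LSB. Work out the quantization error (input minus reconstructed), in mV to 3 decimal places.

3.040 mV

LSB = 4.096/2^8 = 16.000 mV.
(1.68304 − 0)/0.016 = 105.1900; round gives code 105.
V_rec = 0 + 105·0.016 = 1.68 V.
Error = 1.68304 − 1.68 = 0.00304 V = 3.040 mV.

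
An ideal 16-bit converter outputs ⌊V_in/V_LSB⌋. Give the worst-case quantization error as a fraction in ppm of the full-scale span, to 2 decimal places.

Truncating → worst-case error = 1 LSB = V_FS/2^16, so 1e+06/65536 = 15.2588 ppm of full scale.

15.26 ppm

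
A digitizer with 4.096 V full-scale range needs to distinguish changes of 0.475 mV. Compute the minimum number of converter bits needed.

Number of steps required ≥ 4.096 V / 0.475 mV = 8623.16.
Need 2^N ≥ 8623.16; 2^13 = 8192, 2^14 = 16384.
Minimum N = 14.

14 bits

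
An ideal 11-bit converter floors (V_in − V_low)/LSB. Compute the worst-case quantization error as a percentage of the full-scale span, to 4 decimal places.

Truncating → worst-case error = 1 LSB = V_FS/2^11, so 100/2048 = 0.0488281 % of full scale.

0.0488 %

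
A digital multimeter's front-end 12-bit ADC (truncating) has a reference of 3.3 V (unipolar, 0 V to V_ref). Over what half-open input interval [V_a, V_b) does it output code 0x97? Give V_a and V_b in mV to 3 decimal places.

LSB = 3.3/2^12 = 0.806 mV.
Code 0x97 = 151 decimal.
V_a = V_low + 151·LSB = 0.121655 V; V_b = V_low + 152·LSB = 0.122461 V.

[121.655 mV, 122.461 mV)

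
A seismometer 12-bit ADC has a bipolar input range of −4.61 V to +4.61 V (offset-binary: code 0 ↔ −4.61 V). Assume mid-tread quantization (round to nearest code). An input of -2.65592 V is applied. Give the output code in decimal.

LSB = 9.22 V / 4096 = 2.251 mV.
(V_in − V_low)/LSB = (-2.65592 − (−4.61)) / 0.00225098 = 868.103.
So the output code is 868.

code 868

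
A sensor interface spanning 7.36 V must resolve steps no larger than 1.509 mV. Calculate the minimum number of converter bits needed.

13 bits

Number of steps required ≥ 7.36 V / 1.509 mV = 4877.40.
Need 2^N ≥ 4877.40; 2^12 = 4096, 2^13 = 8192.
Minimum N = 13.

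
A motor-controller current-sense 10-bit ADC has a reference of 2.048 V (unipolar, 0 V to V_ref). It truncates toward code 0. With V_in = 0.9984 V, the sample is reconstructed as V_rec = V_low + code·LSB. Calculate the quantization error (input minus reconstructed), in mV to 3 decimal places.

0.400 mV

Step size: 2.048 V ÷ 2^10 = 2.000 mV.
(V_in − V_low)/LSB = (0.9984 − 0)/0.002 = 499.2000 → code 499 (floor).
Code 499 maps back to 0 + 499×0.002 V = 0.998 V.
Difference: 0.0004 V → 0.400 mV.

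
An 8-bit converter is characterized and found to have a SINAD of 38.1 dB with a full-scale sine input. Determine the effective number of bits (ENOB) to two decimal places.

ENOB = (SINAD − 1.76) / 6.02 = (38.1 − 1.76)/6.02 = 6.037.

6.04 bits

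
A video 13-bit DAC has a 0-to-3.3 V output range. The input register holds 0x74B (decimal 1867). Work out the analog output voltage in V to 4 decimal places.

0.7521 V

LSB = 3.3 V / 2^13 = 402.83 µV.
Code 0x74B = 1867 decimal.
V_out = 0 + 1867 × 0.000402832 V = 0.752087 V.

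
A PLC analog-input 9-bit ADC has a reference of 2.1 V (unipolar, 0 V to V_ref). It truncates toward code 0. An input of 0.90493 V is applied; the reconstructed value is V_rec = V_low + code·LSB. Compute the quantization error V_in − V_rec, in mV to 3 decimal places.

LSB = 2.1/2^9 = 4.102 mV.
Scaled input = 220.6306 LSBs, so code = 220.
Code 220 maps back to 0 + 220×0.00410156 V = 0.90234375 V.
V_in − V_rec = 0.00258625 V = 2.586 mV.

2.586 mV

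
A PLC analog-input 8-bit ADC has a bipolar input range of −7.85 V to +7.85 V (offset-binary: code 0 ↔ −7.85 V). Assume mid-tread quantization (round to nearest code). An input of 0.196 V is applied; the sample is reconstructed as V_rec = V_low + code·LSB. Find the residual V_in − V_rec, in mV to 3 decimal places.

LSB = 15.7/2^8 = 61.328 mV.
(0.196 − (−7.85))/0.0613281 = 131.1959; round gives code 131.
V_rec = (−7.85) + 131·0.0613281 = 0.18398438 V.
V_in − V_rec = 0.0120156 V = 12.016 mV.

12.016 mV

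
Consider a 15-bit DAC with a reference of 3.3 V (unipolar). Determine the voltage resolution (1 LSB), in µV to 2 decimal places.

100.71 µV

Full-scale span = 3.3 V.
LSB = 3.3 / 2^15 = 3.3 / 32768 = 0.000100708 V = 100.71 µV.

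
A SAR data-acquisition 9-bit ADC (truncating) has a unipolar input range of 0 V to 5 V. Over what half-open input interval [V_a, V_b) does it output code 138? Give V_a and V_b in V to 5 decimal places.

[1.34766 V, 1.35742 V)

LSB = 5/2^9 = 9.766 mV.
V_a = V_low + 138·LSB = 1.34766 V; V_b = V_low + 139·LSB = 1.35742 V.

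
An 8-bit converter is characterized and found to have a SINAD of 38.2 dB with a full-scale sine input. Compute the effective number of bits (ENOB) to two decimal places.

ENOB = (SINAD − 1.76) / 6.02 = (38.2 − 1.76)/6.02 = 6.053.

6.05 bits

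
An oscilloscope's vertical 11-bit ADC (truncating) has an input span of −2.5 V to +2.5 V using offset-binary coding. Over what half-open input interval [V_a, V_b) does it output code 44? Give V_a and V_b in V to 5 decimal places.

[-2.39258 V, -2.39014 V)

LSB = 5/2^11 = 2.441 mV.
V_a = V_low + 44·LSB = -2.39258 V; V_b = V_low + 45·LSB = -2.39014 V.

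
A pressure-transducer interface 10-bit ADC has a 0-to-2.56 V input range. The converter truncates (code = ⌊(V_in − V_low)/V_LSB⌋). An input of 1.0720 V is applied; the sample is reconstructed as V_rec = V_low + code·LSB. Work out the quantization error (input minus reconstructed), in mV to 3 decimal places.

Step size: 2.56 V ÷ 2^10 = 2.500 mV.
(1.0720 − 0)/0.0025 = 428.8000; ⌊·⌋ gives code 428.
Code 428 maps back to 0 + 428×0.0025 V = 1.07 V.
V_in − V_rec = 0.002 V = 2.000 mV.

2.000 mV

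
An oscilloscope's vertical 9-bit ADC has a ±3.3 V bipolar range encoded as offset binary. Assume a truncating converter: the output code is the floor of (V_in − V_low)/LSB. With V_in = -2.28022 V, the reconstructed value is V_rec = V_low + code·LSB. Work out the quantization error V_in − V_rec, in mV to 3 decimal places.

LSB = 6.6/2^9 = 12.891 mV.
(-2.28022 − (−3.3))/0.0128906 = 79.1102; ⌊·⌋ gives code 79.
V_rec = (−3.3) + 79·0.0128906 = -2.2816406 V.
Error = -2.28022 − (−2.2816406) = 0.00142063 V = 1.421 mV.

1.421 mV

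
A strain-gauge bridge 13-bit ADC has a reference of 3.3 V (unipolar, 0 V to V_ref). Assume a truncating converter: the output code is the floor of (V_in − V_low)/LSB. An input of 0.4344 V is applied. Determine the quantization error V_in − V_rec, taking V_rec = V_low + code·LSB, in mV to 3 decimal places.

0.147 mV

LSB = 3.3/2^13 = 402.83 µV.
(V_in − V_low)/LSB = (0.4344 − 0)/0.000402832 = 1078.3651 → code 1078 (floor).
Reconstructed: 0.43425293 V.
V_in − V_rec = 0.00014707 V = 0.147 mV.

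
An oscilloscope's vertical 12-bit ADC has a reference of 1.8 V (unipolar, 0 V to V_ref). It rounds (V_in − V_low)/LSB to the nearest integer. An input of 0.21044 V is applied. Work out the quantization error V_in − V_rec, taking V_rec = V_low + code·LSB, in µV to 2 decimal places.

-58.05 µV

LSB = 1.8/2^12 = 439.45 µV.
(0.21044 − 0)/0.000439453 = 478.8679; round gives code 479.
Reconstructed: 0.21049805 V.
Error = 0.21044 − 0.21049805 = -5.80469e-05 V = -58.05 µV.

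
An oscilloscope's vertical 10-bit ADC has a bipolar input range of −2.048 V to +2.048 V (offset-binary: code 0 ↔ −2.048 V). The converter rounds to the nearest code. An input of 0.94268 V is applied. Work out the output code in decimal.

code 748

Full-scale span = 4.096 V; LSB = 4.096/2^10 = 4.000 mV.
(0.94268 − (−2.048)) / 0.004 = 747.670 LSBs.
round(747.670) = 748.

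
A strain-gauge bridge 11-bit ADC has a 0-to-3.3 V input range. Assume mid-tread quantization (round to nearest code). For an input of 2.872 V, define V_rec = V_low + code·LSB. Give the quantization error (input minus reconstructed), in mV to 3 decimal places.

LSB = 3.3/2^11 = 1.611 mV.
(2.872 − 0)/0.00161133 = 1782.3806; round gives code 1782.
V_rec = 0 + 1782·0.00161133 = 2.8713867 V.
Error = 2.872 − 2.8713867 = 0.000613281 V = 0.613 mV.

0.613 mV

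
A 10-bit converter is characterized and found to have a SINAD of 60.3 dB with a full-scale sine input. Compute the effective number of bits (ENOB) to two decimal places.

ENOB = (SINAD − 1.76) / 6.02 = (60.3 − 1.76)/6.02 = 9.724.

9.72 bits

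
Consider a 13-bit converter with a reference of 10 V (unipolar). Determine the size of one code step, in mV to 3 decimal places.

Full-scale span = 10 V.
LSB = 10 / 2^13 = 10 / 8192 = 0.0012207 V = 1.221 mV.

1.221 mV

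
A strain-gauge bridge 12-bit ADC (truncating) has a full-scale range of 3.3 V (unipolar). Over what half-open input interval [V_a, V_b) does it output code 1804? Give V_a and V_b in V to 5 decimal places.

LSB = 3.3/2^12 = 0.806 mV.
V_a = V_low + 1804·LSB = 1.45342 V; V_b = V_low + 1805·LSB = 1.45422 V.

[1.45342 V, 1.45422 V)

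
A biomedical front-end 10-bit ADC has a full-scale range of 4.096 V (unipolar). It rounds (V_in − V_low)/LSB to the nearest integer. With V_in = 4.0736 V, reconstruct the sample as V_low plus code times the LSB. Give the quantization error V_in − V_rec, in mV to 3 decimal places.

1.600 mV

LSB = 4.096/2^10 = 4.000 mV.
(4.0736 − 0)/0.004 = 1018.4000; round gives code 1018.
Reconstructed: 4.072 V.
Difference: 0.0016 V → 1.600 mV.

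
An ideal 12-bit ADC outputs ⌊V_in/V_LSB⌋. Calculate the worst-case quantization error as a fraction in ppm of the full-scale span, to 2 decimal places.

244.14 ppm

Truncating → worst-case error = 1 LSB = V_FS/2^12, so 1e+06/4096 = 244.141 ppm of full scale.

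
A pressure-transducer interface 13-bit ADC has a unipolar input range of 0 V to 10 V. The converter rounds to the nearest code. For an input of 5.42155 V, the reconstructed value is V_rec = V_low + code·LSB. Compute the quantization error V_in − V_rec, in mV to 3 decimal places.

0.407 mV

Step size: 10 V ÷ 2^13 = 1.221 mV.
(5.42155 − 0)/0.0012207 = 4441.3338; round gives code 4441.
Reconstructed: 5.4211426 V.
V_in − V_rec = 0.000407422 V = 0.407 mV.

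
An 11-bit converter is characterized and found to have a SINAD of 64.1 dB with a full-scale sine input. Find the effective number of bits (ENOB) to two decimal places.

10.36 bits

ENOB = (SINAD − 1.76) / 6.02 = (64.1 − 1.76)/6.02 = 10.355.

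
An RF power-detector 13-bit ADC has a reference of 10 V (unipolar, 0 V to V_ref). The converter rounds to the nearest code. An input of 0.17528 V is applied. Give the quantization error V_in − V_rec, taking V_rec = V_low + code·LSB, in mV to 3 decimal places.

-0.501 mV

LSB = 10/2^13 = 1.221 mV.
(0.17528 − 0)/0.0012207 = 143.5894; round gives code 144.
V_rec = 0 + 144·0.0012207 = 0.17578125 V.
V_in − V_rec = -0.00050125 V = -0.501 mV.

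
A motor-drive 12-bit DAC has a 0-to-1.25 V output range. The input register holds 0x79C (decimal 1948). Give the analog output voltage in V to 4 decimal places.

LSB = 1.25 V / 2^12 = 305.18 µV.
Code 0x79C = 1948 decimal.
V_out = 0 + 1948 × 0.000305176 V = 0.594482 V.

0.5945 V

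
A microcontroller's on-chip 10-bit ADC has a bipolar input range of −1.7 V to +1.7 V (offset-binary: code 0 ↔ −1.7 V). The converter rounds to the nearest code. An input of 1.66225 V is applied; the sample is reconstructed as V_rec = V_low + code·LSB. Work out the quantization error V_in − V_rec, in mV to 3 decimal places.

One LSB is 3.4 V / 1024 = 3.320 mV.
(V_in − V_low)/LSB = (1.66225 − (−1.7))/0.00332031 = 1012.6306 → code 1013 (round).
V_rec = (−1.7) + 1013·0.00332031 = 1.6634766 V.
Error = 1.66225 − 1.6634766 = -0.00122656 V = -1.227 mV.

-1.227 mV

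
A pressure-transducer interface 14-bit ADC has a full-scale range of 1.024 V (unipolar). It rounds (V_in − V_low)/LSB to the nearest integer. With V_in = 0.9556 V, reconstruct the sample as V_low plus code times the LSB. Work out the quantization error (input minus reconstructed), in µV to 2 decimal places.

One LSB is 1.024 V / 16384 = 62.50 µV.
(0.9556 − 0)/6.25e-05 = 15289.6000; round gives code 15290.
V_rec = 0 + 15290·6.25e-05 = 0.955625 V.
Difference: -2.5e-05 V → -25.00 µV.

-25.00 µV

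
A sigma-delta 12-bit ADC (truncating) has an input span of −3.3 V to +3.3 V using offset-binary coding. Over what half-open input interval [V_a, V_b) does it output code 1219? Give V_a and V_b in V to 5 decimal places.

[-1.33579 V, -1.33418 V)

LSB = 6.6/2^12 = 1.611 mV.
V_a = V_low + 1219·LSB = -1.33579 V; V_b = V_low + 1220·LSB = -1.33418 V.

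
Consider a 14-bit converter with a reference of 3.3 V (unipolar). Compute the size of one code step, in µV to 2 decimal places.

Full-scale span = 3.3 V.
LSB = 3.3 / 2^14 = 3.3 / 16384 = 0.000201416 V = 201.42 µV.

201.42 µV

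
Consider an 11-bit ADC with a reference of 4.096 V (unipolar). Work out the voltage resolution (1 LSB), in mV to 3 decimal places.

Full-scale span = 4.096 V.
LSB = 4.096 / 2^11 = 4.096 / 2048 = 0.002 V = 2.000 mV.

2.000 mV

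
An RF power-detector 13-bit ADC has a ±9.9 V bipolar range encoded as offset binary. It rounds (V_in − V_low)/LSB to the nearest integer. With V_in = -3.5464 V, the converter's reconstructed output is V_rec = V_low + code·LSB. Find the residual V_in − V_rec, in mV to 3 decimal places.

-0.672 mV

Step size: 19.8 V ÷ 2^13 = 2.417 mV.
(-3.5464 − (−9.9))/0.00241699 = 2628.7218; round gives code 2629.
V_rec = (−9.9) + 2629·0.00241699 = -3.5457275 V.
V_in − V_rec = -0.000672461 V = -0.672 mV.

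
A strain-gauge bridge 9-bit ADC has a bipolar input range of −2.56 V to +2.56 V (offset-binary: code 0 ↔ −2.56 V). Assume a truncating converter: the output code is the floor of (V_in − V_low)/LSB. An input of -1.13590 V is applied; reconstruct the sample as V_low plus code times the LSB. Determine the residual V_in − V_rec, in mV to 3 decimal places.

Step size: 5.12 V ÷ 2^9 = 10.000 mV.
Scaled input = 142.4100 LSBs, so code = 142.
Code 142 maps back to (−2.56) + 142×0.01 V = -1.14 V.
Difference: 0.0041 V → 4.100 mV.

4.100 mV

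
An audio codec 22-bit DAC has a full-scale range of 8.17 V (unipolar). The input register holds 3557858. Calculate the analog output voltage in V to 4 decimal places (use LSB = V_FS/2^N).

6.9303 V

LSB = 8.17 V / 2^22 = 1.95 µV.
V_out = 0 + 3557858 × 1.94788e-06 V = 6.93028 V.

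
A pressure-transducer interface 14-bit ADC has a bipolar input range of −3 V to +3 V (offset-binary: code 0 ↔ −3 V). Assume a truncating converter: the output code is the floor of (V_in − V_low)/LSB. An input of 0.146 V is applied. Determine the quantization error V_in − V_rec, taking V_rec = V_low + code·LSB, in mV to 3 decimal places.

One LSB is 6 V / 16384 = 366.21 µV.
(0.146 − (−3))/0.000366211 = 8590.6773; ⌊·⌋ gives code 8590.
Code 8590 maps back to (−3) + 8590×0.000366211 V = 0.14575195 V.
Error = 0.146 − 0.14575195 = 0.000248047 V = 0.248 mV.

0.248 mV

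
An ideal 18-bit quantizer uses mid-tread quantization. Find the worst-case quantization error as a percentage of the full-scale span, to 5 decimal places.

Rounding → worst-case error = ½ LSB = V_FS/2^19, so 100/524288 = 0.000190735 % of full scale.

0.00019 %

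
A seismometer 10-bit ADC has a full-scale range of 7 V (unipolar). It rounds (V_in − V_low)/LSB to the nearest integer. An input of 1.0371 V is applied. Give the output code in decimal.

code 152

LSB = 7 V / 1024 = 6.836 mV.
(1.0371 − 0) / 0.00683594 = 151.713 LSBs.
So the output code is 152.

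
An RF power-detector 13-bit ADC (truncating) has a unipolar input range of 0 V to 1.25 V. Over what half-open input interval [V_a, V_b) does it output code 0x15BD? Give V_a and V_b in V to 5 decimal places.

LSB = 1.25/2^13 = 152.59 µV.
Code 0x15BD = 5565 decimal.
V_a = V_low + 5565·LSB = 0.849152 V; V_b = V_low + 5566·LSB = 0.849304 V.

[0.84915 V, 0.84930 V)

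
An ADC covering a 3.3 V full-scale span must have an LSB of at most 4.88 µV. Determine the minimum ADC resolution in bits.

20 bits

Number of steps required ≥ 3.3 V / 4.88 µV = 676229.51.
Need 2^N ≥ 676229.51; 2^19 = 524288, 2^20 = 1048576.
Minimum N = 20.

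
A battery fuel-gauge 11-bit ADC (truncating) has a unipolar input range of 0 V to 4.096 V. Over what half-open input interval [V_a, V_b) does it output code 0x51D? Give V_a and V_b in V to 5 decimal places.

[2.61800 V, 2.62000 V)

LSB = 4.096/2^11 = 2.000 mV.
Code 0x51D = 1309 decimal.
V_a = V_low + 1309·LSB = 2.618 V; V_b = V_low + 1310·LSB = 2.62 V.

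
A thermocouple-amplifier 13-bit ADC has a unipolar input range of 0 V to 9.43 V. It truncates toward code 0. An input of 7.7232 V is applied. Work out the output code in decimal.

Full-scale span = 9.43 V; LSB = 9.43/2^13 = 1.151 mV.
(V_in − V_low)/LSB = (7.7232 − 0) / 0.00115112 = 6709.274.
Floor → code 6709.

code 6709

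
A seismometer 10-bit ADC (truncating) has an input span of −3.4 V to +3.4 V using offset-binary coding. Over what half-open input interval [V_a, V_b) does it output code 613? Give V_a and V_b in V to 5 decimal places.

[0.67070 V, 0.67734 V)

LSB = 6.8/2^10 = 6.641 mV.
V_a = V_low + 613·LSB = 0.670703 V; V_b = V_low + 614·LSB = 0.677344 V.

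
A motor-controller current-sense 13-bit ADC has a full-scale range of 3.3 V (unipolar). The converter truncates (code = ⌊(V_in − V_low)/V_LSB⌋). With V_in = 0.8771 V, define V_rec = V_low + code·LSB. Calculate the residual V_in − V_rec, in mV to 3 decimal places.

LSB = 3.3/2^13 = 402.83 µV.
Scaled input = 2177.3343 LSBs, so code = 2177.
V_rec = 0 + 2177·0.000402832 = 0.87696533 V.
Difference: 0.000134668 V → 0.135 mV.

0.135 mV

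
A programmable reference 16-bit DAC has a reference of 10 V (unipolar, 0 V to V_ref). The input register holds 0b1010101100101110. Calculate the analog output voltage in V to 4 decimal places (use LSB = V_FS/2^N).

6.6867 V

LSB = 10 V / 2^16 = 152.59 µV.
Code 0b1010101100101110 = 43822 decimal.
V_out = 0 + 43822 × 0.000152588 V = 6.68671 V.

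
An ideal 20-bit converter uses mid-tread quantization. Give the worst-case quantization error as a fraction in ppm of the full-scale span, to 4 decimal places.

0.4768 ppm

Rounding → worst-case error = ½ LSB = V_FS/2^21, so 1e+06/2097152 = 0.476837 ppm of full scale.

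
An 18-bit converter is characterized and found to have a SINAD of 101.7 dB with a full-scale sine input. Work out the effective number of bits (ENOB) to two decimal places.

16.60 bits

ENOB = (SINAD − 1.76) / 6.02 = (101.7 − 1.76)/6.02 = 16.601.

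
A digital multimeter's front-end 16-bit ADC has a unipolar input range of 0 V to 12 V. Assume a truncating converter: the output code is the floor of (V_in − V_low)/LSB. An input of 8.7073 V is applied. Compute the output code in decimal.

code 47553

With 65536 levels over 12 V, one step is 183.11 µV.
Input sits at 47553.468 steps above V_low.
Floor → code 47553.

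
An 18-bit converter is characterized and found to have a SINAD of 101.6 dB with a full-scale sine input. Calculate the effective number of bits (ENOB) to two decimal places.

ENOB = (SINAD − 1.76) / 6.02 = (101.6 − 1.76)/6.02 = 16.585.

16.58 bits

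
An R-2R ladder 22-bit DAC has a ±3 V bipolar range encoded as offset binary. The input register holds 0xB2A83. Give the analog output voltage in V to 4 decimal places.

LSB = 6 V / 2^22 = 1.43 µV.
Code 0xB2A83 = 731779 decimal.
V_out = (−3) + 731779 × 1.43051e-06 V = -1.95318 V.

-1.9532 V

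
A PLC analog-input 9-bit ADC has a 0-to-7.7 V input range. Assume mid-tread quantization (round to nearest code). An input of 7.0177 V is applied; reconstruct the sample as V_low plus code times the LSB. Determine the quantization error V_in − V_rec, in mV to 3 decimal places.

-5.542 mV

LSB = 7.7/2^9 = 15.039 mV.
(7.0177 − 0)/0.0150391 = 466.6315; round gives code 467.
Code 467 maps back to 0 + 467×0.0150391 V = 7.0232422 V.
V_in − V_rec = -0.00554219 V = -5.542 mV.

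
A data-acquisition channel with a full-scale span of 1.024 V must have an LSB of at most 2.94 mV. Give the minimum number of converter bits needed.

Number of steps required ≥ 1.024 V / 2.94 mV = 348.30.
Need 2^N ≥ 348.30; 2^8 = 256, 2^9 = 512.
Minimum N = 9.

9 bits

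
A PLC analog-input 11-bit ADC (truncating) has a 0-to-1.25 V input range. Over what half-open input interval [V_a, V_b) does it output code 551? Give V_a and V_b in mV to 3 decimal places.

[336.304 mV, 336.914 mV)

LSB = 1.25/2^11 = 0.610 mV.
V_a = V_low + 551·LSB = 0.336304 V; V_b = V_low + 552·LSB = 0.336914 V.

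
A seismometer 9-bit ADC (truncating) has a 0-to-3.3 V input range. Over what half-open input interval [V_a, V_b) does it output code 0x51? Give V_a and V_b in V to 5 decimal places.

LSB = 3.3/2^9 = 6.445 mV.
Code 0x51 = 81 decimal.
V_a = V_low + 81·LSB = 0.52207 V; V_b = V_low + 82·LSB = 0.528516 V.

[0.52207 V, 0.52852 V)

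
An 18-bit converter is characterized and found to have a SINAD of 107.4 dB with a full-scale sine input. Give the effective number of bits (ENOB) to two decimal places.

17.55 bits

ENOB = (SINAD − 1.76) / 6.02 = (107.4 − 1.76)/6.02 = 17.548.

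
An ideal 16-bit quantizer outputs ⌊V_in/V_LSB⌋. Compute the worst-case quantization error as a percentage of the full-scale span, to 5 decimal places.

Truncating → worst-case error = 1 LSB = V_FS/2^16, so 100/65536 = 0.00152588 % of full scale.

0.00153 %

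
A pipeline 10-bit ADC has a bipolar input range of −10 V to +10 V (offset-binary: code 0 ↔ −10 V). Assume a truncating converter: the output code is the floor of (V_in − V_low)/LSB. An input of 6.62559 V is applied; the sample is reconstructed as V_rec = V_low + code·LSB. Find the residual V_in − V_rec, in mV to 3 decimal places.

LSB = 20/2^10 = 19.531 mV.
(6.62559 − (−10))/0.0195312 = 851.2302; ⌊·⌋ gives code 851.
V_rec = (−10) + 851·0.0195312 = 6.6210938 V.
V_in − V_rec = 0.00449625 V = 4.496 mV.

4.496 mV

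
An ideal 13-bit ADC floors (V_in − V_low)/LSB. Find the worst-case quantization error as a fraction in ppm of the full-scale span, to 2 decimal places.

Truncating → worst-case error = 1 LSB = V_FS/2^13, so 1e+06/8192 = 122.07 ppm of full scale.

122.07 ppm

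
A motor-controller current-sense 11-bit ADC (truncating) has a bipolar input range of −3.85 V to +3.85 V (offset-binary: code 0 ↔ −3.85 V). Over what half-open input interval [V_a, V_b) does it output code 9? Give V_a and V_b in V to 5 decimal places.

[-3.81616 V, -3.81240 V)

LSB = 7.7/2^11 = 3.760 mV.
V_a = V_low + 9·LSB = -3.81616 V; V_b = V_low + 10·LSB = -3.8124 V.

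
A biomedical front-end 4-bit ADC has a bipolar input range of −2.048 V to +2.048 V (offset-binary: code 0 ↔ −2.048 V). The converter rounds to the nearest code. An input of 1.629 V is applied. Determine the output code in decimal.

code 14

Full-scale span = 4.096 V; LSB = 4.096/2^4 = 256.000 mV.
(V_in − V_low)/LSB = (1.629 − (−2.048)) / 0.256 = 14.363.
So the output code is 14.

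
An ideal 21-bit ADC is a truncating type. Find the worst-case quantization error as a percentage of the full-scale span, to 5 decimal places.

Truncating → worst-case error = 1 LSB = V_FS/2^21, so 100/2097152 = 4.76837e-05 % of full scale.

0.00005 %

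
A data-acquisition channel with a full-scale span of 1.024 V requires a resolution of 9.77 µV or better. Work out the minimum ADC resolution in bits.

17 bits

Number of steps required ≥ 1.024 V / 9.77 µV = 104810.64.
Need 2^N ≥ 104810.64; 2^16 = 65536, 2^17 = 131072.
Minimum N = 17.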